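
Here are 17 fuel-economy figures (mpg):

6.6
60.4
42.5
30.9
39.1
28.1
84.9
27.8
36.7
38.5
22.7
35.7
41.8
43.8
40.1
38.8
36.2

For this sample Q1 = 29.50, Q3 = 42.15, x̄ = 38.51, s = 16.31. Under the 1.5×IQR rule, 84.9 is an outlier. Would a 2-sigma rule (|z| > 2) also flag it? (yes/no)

z = (84.9 − 38.51) / 16.31 = 2.84.
|z| = 2.84 > 2.

yes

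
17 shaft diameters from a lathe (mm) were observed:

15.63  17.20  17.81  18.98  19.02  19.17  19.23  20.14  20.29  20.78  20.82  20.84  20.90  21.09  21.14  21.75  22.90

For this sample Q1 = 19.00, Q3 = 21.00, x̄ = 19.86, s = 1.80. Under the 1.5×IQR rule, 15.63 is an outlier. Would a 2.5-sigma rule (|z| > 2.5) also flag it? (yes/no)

z = (15.63 − 19.86) / 1.80 = -2.35.
|z| = 2.35 ≤ 2.5.

no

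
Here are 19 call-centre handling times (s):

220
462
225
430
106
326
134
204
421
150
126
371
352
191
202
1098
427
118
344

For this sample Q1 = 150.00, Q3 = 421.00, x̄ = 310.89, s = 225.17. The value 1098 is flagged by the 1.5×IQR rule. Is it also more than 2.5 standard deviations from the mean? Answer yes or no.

z = (1098 − 310.89) / 225.17 = 3.50.
|z| = 3.50 > 2.5.

yes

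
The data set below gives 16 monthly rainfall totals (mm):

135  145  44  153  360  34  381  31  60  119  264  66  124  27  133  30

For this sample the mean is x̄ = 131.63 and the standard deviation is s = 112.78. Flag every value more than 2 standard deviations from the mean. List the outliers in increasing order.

Cutoffs at x̄ ± 2s: 131.63 ± 2·112.78 = [-93.93, 357.19].
360: z = 2.02, |z| > 2 → outlier.
381: z = 2.21, |z| > 2 → outlier.
Every other value lies within [-93.93, 357.19].

360, 381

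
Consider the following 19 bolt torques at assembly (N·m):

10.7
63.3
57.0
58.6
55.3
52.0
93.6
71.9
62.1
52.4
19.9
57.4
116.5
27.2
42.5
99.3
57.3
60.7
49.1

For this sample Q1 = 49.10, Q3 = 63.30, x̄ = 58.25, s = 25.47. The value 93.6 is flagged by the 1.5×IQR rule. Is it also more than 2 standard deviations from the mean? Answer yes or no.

z = (93.6 − 58.25) / 25.47 = 1.39.
|z| = 1.39 ≤ 2.

no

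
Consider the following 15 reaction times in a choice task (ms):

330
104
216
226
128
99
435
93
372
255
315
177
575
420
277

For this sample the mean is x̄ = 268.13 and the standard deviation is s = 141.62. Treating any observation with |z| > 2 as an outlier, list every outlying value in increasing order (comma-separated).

Cutoffs at x̄ ± 2s: 268.13 ± 2·141.62 = [-15.11, 551.37].
575: z = 2.17, |z| > 2 → outlier.
Every other value lies within [-15.11, 551.37].

575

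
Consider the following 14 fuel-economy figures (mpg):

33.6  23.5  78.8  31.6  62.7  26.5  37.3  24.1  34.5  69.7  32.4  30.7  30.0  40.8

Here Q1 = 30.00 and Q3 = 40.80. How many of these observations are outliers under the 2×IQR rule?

3

IQR = 10.80; fences at 30.00 − 21.60 = 8.40 and 40.80 + 21.60 = 62.40.
Outside the cutoffs: 62.7, 69.7, 78.8.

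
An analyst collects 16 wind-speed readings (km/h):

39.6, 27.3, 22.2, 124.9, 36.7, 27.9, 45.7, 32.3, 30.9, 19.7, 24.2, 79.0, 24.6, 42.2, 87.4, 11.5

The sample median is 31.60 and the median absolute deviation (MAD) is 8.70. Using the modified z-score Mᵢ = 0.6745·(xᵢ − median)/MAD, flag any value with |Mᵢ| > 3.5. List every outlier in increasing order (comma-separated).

|Mᵢ| > 3.5 ⇔ |xᵢ − 31.60| > 3.5·8.70/0.6745 = 45.14.
So outliers lie outside [-13.54, 76.74].
79.0: M = 3.67 → outlier.
87.4: M = 4.33 → outlier.
124.9: M = 7.23 → outlier.

79.0, 87.4, 124.9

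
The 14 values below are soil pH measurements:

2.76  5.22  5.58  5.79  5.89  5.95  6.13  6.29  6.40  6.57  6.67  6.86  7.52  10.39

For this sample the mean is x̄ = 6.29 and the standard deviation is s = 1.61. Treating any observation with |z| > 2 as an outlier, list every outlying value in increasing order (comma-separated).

Cutoffs at x̄ ± 2s: 6.29 ± 2·1.61 = [3.07, 9.51].
2.76: z = -2.19, |z| > 2 → outlier.
10.39: z = 2.55, |z| > 2 → outlier.
Every other value lies within [3.07, 9.51].

2.76, 10.39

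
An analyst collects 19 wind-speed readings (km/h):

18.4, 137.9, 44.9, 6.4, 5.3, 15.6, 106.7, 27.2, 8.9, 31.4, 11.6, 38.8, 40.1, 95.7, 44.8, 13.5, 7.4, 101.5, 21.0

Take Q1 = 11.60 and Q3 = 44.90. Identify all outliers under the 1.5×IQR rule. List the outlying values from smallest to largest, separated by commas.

IQR = Q3 − Q1 = 44.90 − 11.60 = 33.30.
Lower fence = Q1 − 1.5·IQR = 11.60 − 49.95 = -38.35.
Upper fence = Q3 + 1.5·IQR = 44.90 + 49.95 = 94.85.
95.7 > 94.85 → outlier.
101.5 > 94.85 → outlier.
106.7 > 94.85 → outlier.
137.9 > 94.85 → outlier.
All remaining values lie within [-38.35, 94.85].

95.7, 101.5, 106.7, 137.9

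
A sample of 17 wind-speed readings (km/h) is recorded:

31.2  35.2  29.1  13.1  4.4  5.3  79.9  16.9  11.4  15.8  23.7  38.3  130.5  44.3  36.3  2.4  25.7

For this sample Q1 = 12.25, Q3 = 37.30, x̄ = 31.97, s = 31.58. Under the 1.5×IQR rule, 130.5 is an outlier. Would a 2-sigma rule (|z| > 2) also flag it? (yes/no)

yes

z = (130.5 − 31.97) / 31.58 = 3.12.
|z| = 3.12 > 2.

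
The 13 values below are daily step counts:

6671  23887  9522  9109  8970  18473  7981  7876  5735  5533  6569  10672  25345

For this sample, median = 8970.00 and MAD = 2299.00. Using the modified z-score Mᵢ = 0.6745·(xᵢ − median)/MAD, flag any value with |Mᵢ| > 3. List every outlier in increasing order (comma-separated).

|Mᵢ| > 3 ⇔ |xᵢ − 8970.00| > 3·2299.00/0.6745 = 10225.35.
So outliers lie outside [-1255.35, 19195.35].
23887: M = 4.38 → outlier.
25345: M = 4.80 → outlier.

23887, 25345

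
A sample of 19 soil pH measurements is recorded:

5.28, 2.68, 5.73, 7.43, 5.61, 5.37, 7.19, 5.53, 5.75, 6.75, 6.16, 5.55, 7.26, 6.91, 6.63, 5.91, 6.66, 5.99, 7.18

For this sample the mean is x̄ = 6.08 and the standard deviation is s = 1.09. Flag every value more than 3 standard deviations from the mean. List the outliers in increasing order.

2.68

Cutoffs at x̄ ± 3s: 6.08 ± 3·1.09 = [2.81, 9.35].
2.68: z = -3.12, |z| > 3 → outlier.
Every other value lies within [2.81, 9.35].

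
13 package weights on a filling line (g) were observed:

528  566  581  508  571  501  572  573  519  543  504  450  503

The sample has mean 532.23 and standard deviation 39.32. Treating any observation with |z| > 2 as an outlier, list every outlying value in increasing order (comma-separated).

Cutoffs at x̄ ± 2s: 532.23 ± 2·39.32 = [453.59, 610.87].
450: z = -2.09, |z| > 2 → outlier.
Every other value lies within [453.59, 610.87].

450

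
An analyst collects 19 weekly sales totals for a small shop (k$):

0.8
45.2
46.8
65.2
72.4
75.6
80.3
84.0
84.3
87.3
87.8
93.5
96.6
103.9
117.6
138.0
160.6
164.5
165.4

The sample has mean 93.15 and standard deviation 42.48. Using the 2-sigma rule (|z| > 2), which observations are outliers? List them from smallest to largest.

Cutoffs at x̄ ± 2s: 93.15 ± 2·42.48 = [8.19, 178.11].
0.8: z = -2.17, |z| > 2 → outlier.
Every other value lies within [8.19, 178.11].

0.8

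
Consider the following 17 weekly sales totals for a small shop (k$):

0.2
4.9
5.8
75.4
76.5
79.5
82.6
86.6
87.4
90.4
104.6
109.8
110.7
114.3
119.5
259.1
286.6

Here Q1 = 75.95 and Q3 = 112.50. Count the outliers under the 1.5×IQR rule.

IQR = 36.55; fences at 75.95 − 54.825 = 21.125 and 112.50 + 54.825 = 167.325.
Outside the cutoffs: 0.2, 4.9, 5.8, 259.1, 286.6.

5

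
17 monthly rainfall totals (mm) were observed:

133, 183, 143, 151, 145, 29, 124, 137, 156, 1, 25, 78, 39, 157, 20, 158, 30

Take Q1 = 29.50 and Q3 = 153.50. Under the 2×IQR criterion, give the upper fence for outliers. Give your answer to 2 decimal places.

401.50

IQR = Q3 − Q1 = 153.50 − 29.50 = 124.00.
Lower fence = Q1 − 2·IQR = 29.50 − 248.00 = -218.50.
Upper fence = Q3 + 2·IQR = 153.50 + 248.00 = 401.50.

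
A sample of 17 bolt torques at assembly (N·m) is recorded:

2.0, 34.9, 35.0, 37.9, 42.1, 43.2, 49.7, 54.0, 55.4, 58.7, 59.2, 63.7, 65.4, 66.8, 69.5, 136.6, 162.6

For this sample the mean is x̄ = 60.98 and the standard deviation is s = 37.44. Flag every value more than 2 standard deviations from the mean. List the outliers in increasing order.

Cutoffs at x̄ ± 2s: 60.98 ± 2·37.44 = [-13.90, 135.86].
136.6: z = 2.02, |z| > 2 → outlier.
162.6: z = 2.71, |z| > 2 → outlier.
Every other value lies within [-13.90, 135.86].

136.6, 162.6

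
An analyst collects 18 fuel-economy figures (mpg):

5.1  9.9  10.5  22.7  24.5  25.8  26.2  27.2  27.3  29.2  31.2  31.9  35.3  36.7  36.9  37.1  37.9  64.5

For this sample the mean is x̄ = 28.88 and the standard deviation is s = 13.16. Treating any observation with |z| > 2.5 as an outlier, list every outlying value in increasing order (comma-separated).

Cutoffs at x̄ ± 2.5s: 28.88 ± 2.5·13.16 = [-4.02, 61.78].
64.5: z = 2.71, |z| > 2.5 → outlier.
Every other value lies within [-4.02, 61.78].

64.5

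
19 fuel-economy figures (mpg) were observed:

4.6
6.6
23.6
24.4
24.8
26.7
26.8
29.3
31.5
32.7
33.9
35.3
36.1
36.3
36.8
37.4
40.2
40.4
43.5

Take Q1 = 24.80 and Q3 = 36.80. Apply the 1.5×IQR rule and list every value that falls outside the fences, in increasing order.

4.6, 6.6

IQR = Q3 − Q1 = 36.80 − 24.80 = 12.00.
Lower fence = Q1 − 1.5·IQR = 24.80 − 18.00 = 6.80.
Upper fence = Q3 + 1.5·IQR = 36.80 + 18.00 = 54.80.
4.6 < 6.80 → outlier.
6.6 < 6.80 → outlier.
All remaining values lie within [6.80, 54.80].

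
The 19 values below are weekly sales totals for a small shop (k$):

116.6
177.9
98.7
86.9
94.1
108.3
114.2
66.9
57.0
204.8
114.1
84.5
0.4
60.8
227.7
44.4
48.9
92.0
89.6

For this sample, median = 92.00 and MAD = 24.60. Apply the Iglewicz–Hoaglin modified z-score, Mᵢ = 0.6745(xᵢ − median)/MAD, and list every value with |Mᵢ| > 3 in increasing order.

|Mᵢ| > 3 ⇔ |xᵢ − 92.00| > 3·24.60/0.6745 = 109.41.
So outliers lie outside [-17.41, 201.41].
204.8: M = 3.09 → outlier.
227.7: M = 3.72 → outlier.

204.8, 227.7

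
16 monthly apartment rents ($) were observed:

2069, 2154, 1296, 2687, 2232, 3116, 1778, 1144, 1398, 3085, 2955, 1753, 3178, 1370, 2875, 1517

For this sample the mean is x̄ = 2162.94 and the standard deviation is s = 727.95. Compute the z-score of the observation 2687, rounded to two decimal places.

z = (2687 − 2162.94) / 727.95 = 0.72.

0.72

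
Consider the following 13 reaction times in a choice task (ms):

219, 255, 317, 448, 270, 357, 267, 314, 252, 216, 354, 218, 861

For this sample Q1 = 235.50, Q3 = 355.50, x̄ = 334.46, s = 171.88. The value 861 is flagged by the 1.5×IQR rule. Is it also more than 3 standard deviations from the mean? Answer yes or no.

z = (861 − 334.46) / 171.88 = 3.06.
|z| = 3.06 > 3.

yes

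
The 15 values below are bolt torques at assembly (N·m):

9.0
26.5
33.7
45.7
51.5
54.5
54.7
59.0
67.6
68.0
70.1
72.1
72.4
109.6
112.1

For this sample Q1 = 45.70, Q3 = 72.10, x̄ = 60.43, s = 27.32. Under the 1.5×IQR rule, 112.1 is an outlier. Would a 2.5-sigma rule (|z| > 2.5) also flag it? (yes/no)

no

z = (112.1 − 60.43) / 27.32 = 1.89.
|z| = 1.89 ≤ 2.5.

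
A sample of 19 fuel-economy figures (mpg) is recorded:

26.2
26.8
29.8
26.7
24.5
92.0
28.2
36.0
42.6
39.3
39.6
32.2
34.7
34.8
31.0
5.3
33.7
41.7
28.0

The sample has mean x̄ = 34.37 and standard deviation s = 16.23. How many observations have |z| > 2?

Cutoffs: x̄ ± 2s = [1.91, 66.83].
Outside the cutoffs: 92.0.

1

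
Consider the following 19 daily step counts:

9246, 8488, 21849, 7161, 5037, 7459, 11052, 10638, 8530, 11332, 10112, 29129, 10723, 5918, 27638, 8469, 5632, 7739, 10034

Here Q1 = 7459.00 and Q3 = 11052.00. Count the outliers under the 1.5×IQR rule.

3

IQR = 3593.00; fences at 7459.00 − 5389.50 = 2069.50 and 11052.00 + 5389.50 = 16441.50.
Outside the cutoffs: 21849, 27638, 29129.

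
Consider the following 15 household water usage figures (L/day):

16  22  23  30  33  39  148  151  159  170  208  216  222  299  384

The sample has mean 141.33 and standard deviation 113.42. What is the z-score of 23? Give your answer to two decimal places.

z = (23 − 141.33) / 113.42 = -1.04.

-1.04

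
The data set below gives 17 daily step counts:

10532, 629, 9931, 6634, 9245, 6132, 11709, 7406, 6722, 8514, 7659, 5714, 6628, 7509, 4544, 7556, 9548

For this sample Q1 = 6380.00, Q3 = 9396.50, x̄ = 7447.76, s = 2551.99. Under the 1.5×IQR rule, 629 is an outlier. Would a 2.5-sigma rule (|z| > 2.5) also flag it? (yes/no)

yes

z = (629 − 7447.76) / 2551.99 = -2.67.
|z| = 2.67 > 2.5.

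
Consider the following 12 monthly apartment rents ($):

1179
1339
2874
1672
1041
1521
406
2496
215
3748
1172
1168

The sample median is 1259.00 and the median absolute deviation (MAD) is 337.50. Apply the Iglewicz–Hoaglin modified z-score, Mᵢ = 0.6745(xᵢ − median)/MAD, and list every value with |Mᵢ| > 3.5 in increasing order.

|Mᵢ| > 3.5 ⇔ |xᵢ − 1259.00| > 3.5·337.50/0.6745 = 1751.30.
So outliers lie outside [-492.30, 3010.30].
3748: M = 4.97 → outlier.

3748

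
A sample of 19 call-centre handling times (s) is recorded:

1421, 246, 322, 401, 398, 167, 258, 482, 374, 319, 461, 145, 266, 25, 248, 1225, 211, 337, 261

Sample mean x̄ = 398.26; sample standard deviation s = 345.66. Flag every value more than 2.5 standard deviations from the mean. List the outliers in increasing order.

1421

Cutoffs at x̄ ± 2.5s: 398.26 ± 2.5·345.66 = [-465.89, 1262.41].
1421: z = 2.96, |z| > 2.5 → outlier.
Every other value lies within [-465.89, 1262.41].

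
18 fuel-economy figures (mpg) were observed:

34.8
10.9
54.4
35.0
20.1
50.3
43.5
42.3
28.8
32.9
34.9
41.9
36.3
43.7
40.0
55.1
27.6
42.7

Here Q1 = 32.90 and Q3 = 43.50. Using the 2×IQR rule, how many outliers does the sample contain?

IQR = 10.60; fences at 32.90 − 21.20 = 11.70 and 43.50 + 21.20 = 64.70.
Outside the cutoffs: 10.9.

1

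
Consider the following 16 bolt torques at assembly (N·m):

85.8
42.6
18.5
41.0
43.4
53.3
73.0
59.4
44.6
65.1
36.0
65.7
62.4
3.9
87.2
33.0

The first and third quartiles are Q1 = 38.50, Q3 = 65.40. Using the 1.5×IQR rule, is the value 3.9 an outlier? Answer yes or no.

IQR = Q3 − Q1 = 65.40 − 38.50 = 26.90.
Lower fence = Q1 − 1.5·IQR = 38.50 − 40.35 = -1.85.
Upper fence = Q3 + 1.5·IQR = 65.40 + 40.35 = 105.75.
3.9 lies within [-1.85, 105.75].

no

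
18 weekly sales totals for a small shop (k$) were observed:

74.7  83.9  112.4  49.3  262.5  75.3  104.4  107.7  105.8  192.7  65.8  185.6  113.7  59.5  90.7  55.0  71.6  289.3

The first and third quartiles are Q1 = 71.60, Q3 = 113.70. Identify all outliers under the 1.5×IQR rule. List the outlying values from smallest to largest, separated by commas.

IQR = Q3 − Q1 = 113.70 − 71.60 = 42.10.
Lower fence = Q1 − 1.5·IQR = 71.60 − 63.15 = 8.45.
Upper fence = Q3 + 1.5·IQR = 113.70 + 63.15 = 176.85.
185.6 > 176.85 → outlier.
192.7 > 176.85 → outlier.
262.5 > 176.85 → outlier.
289.3 > 176.85 → outlier.
All remaining values lie within [8.45, 176.85].

185.6, 192.7, 262.5, 289.3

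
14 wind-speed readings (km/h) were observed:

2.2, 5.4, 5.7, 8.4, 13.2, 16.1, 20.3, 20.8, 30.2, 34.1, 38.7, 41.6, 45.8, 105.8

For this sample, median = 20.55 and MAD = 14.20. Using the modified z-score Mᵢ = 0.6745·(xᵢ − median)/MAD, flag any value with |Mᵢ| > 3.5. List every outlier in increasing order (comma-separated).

|Mᵢ| > 3.5 ⇔ |xᵢ − 20.55| > 3.5·14.20/0.6745 = 73.68.
So outliers lie outside [-53.13, 94.23].
105.8: M = 4.05 → outlier.

105.8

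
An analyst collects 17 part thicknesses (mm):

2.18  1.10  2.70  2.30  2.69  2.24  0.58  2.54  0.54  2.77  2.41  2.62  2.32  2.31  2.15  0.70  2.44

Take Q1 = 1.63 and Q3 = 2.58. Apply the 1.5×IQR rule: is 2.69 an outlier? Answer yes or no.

IQR = Q3 − Q1 = 2.58 − 1.63 = 0.95.
Lower fence = Q1 − 1.5·IQR = 1.63 − 1.425 = 0.205.
Upper fence = Q3 + 1.5·IQR = 2.58 + 1.425 = 4.005.
2.69 lies within [0.205, 4.005].

no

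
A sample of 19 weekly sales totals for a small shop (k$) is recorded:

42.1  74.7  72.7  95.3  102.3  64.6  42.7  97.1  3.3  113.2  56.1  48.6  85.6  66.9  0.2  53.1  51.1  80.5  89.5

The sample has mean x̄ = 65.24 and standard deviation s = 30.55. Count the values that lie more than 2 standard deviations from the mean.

Cutoffs: x̄ ± 2s = [4.14, 126.34].
Outside the cutoffs: 0.2, 3.3.

2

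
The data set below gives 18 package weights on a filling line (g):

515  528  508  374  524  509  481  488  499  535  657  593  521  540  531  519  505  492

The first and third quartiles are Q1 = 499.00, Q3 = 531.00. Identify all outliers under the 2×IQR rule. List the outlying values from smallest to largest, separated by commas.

IQR = Q3 − Q1 = 531.00 − 499.00 = 32.00.
Lower fence = Q1 − 2·IQR = 499.00 − 64.00 = 435.00.
Upper fence = Q3 + 2·IQR = 531.00 + 64.00 = 595.00.
374 < 435.00 → outlier.
657 > 595.00 → outlier.
All remaining values lie within [435.00, 595.00].

374, 657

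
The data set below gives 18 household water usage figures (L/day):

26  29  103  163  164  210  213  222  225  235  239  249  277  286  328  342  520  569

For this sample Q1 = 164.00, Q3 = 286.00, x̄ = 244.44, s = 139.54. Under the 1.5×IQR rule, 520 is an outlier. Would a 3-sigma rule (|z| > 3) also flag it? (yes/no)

no

z = (520 − 244.44) / 139.54 = 1.97.
|z| = 1.97 ≤ 3.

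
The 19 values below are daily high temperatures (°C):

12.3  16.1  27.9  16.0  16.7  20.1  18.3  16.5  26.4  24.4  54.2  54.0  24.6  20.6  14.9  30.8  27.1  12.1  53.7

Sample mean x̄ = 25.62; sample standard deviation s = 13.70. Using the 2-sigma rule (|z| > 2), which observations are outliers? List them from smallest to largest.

53.7, 54.0, 54.2

Cutoffs at x̄ ± 2s: 25.62 ± 2·13.70 = [-1.78, 53.02].
53.7: z = 2.05, |z| > 2 → outlier.
54.0: z = 2.07, |z| > 2 → outlier.
54.2: z = 2.09, |z| > 2 → outlier.
Every other value lies within [-1.78, 53.02].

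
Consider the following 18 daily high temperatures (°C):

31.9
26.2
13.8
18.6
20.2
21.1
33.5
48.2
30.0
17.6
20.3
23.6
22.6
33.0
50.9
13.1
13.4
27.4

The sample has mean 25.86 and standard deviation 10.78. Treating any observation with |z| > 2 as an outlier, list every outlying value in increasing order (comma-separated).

Cutoffs at x̄ ± 2s: 25.86 ± 2·10.78 = [4.30, 47.42].
48.2: z = 2.07, |z| > 2 → outlier.
50.9: z = 2.32, |z| > 2 → outlier.
Every other value lies within [4.30, 47.42].

48.2, 50.9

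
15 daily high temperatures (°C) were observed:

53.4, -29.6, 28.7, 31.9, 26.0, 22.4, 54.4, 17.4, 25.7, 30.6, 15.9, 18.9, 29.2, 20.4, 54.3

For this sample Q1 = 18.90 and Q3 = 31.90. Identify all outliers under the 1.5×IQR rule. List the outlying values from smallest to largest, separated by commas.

IQR = Q3 − Q1 = 31.90 − 18.90 = 13.00.
Lower fence = Q1 − 1.5·IQR = 18.90 − 19.50 = -0.60.
Upper fence = Q3 + 1.5·IQR = 31.90 + 19.50 = 51.40.
-29.6 < -0.60 → outlier.
53.4 > 51.40 → outlier.
54.3 > 51.40 → outlier.
54.4 > 51.40 → outlier.
All remaining values lie within [-0.60, 51.40].

-29.6, 53.4, 54.3, 54.4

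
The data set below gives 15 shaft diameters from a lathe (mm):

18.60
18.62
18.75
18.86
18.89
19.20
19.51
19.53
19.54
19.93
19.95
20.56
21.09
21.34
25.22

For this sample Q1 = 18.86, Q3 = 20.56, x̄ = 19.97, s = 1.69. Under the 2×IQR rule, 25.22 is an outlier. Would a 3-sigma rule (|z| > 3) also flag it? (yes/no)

z = (25.22 − 19.97) / 1.69 = 3.11.
|z| = 3.11 > 3.

yes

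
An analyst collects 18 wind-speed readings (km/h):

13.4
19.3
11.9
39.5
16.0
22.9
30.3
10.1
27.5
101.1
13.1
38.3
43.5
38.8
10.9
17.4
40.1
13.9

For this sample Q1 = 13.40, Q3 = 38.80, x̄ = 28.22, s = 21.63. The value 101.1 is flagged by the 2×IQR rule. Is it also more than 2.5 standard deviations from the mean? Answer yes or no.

yes

z = (101.1 − 28.22) / 21.63 = 3.37.
|z| = 3.37 > 2.5.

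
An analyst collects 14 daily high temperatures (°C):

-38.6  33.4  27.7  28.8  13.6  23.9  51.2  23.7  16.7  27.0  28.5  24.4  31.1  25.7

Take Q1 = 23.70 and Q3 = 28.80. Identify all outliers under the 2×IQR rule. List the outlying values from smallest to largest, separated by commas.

IQR = Q3 − Q1 = 28.80 − 23.70 = 5.10.
Lower fence = Q1 − 2·IQR = 23.70 − 10.20 = 13.50.
Upper fence = Q3 + 2·IQR = 28.80 + 10.20 = 39.00.
-38.6 < 13.50 → outlier.
51.2 > 39.00 → outlier.
All remaining values lie within [13.50, 39.00].

-38.6, 51.2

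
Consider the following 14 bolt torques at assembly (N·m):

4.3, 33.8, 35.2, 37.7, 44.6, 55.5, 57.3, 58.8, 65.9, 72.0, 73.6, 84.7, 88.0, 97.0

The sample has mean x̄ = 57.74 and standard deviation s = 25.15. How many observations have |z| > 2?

1

Cutoffs: x̄ ± 2s = [7.44, 108.04].
Outside the cutoffs: 4.3.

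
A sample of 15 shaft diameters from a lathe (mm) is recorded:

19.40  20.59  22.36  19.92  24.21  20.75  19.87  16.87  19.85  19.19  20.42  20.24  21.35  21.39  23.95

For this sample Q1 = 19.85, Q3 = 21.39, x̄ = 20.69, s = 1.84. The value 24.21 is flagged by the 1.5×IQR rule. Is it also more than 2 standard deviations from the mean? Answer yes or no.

z = (24.21 − 20.69) / 1.84 = 1.91.
|z| = 1.91 ≤ 2.

no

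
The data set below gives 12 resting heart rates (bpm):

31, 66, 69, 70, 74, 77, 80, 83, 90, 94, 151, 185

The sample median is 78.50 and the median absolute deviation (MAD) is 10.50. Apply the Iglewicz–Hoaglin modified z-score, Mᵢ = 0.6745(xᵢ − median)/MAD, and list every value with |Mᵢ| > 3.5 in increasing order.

|Mᵢ| > 3.5 ⇔ |xᵢ − 78.50| > 3.5·10.50/0.6745 = 54.48.
So outliers lie outside [24.02, 132.98].
151: M = 4.66 → outlier.
185: M = 6.84 → outlier.

151, 185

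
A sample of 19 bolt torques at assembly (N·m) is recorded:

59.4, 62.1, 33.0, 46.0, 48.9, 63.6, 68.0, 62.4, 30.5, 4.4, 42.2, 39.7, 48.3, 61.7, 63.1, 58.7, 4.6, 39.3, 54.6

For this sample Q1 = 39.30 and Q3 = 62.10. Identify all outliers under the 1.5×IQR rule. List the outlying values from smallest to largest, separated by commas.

IQR = Q3 − Q1 = 62.10 − 39.30 = 22.80.
Lower fence = Q1 − 1.5·IQR = 39.30 − 34.20 = 5.10.
Upper fence = Q3 + 1.5·IQR = 62.10 + 34.20 = 96.30.
4.4 < 5.10 → outlier.
4.6 < 5.10 → outlier.
All remaining values lie within [5.10, 96.30].

4.4, 4.6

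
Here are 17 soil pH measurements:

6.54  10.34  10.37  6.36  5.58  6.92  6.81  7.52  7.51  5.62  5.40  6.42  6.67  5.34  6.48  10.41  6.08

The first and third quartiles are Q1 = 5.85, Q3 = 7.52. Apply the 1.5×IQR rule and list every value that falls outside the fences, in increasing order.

IQR = Q3 − Q1 = 7.52 − 5.85 = 1.67.
Lower fence = Q1 − 1.5·IQR = 5.85 − 2.505 = 3.345.
Upper fence = Q3 + 1.5·IQR = 7.52 + 2.505 = 10.025.
10.34 > 10.025 → outlier.
10.37 > 10.025 → outlier.
10.41 > 10.025 → outlier.
All remaining values lie within [3.345, 10.025].

10.34, 10.37, 10.41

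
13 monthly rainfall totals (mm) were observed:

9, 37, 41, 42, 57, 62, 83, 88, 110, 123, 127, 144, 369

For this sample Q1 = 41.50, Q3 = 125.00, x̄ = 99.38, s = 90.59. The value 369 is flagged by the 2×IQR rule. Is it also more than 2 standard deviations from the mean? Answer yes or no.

z = (369 − 99.38) / 90.59 = 2.98.
|z| = 2.98 > 2.

yes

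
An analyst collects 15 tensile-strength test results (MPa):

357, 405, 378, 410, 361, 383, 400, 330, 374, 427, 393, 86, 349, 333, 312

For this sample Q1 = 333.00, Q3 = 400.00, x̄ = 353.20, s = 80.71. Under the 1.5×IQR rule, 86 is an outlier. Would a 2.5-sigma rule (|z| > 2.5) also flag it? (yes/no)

z = (86 − 353.20) / 80.71 = -3.31.
|z| = 3.31 > 2.5.

yes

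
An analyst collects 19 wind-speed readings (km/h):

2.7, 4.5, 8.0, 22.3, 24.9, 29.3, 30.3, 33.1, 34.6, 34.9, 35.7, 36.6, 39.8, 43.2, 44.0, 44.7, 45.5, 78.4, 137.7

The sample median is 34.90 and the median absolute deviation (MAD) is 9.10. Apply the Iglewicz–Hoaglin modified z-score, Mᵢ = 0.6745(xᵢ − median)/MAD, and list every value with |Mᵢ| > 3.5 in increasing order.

|Mᵢ| > 3.5 ⇔ |xᵢ − 34.90| > 3.5·9.10/0.6745 = 47.22.
So outliers lie outside [-12.32, 82.12].
137.7: M = 7.62 → outlier.

137.7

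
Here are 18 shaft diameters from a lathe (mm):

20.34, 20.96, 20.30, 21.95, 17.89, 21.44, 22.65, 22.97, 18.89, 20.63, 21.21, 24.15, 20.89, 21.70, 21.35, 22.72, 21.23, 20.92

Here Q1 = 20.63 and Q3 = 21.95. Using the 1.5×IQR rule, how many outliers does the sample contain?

2

IQR = 1.32; fences at 20.63 − 1.98 = 18.65 and 21.95 + 1.98 = 23.93.
Outside the cutoffs: 17.89, 24.15.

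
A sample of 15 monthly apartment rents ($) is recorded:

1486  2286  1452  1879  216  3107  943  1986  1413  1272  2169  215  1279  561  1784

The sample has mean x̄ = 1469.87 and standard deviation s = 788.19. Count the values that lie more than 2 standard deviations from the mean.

1

Cutoffs: x̄ ± 2s = [-106.51, 3046.25].
Outside the cutoffs: 3107.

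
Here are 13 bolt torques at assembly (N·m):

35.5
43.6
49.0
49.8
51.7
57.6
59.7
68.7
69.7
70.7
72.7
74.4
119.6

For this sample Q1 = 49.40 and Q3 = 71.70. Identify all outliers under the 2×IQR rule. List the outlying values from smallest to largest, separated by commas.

119.6

IQR = Q3 − Q1 = 71.70 − 49.40 = 22.30.
Lower fence = Q1 − 2·IQR = 49.40 − 44.60 = 4.80.
Upper fence = Q3 + 2·IQR = 71.70 + 44.60 = 116.30.
119.6 > 116.30 → outlier.
All remaining values lie within [4.80, 116.30].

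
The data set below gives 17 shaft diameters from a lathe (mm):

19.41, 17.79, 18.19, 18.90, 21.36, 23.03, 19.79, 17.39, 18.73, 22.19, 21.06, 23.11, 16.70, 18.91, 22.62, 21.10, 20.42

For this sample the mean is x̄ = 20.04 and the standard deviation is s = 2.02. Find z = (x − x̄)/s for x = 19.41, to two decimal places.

-0.31

z = (19.41 − 20.04) / 2.02 = -0.31.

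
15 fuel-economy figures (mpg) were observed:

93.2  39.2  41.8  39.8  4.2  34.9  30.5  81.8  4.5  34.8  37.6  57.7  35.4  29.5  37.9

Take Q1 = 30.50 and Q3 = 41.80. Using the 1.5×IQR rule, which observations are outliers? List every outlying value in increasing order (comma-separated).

4.2, 4.5, 81.8, 93.2

IQR = Q3 − Q1 = 41.80 − 30.50 = 11.30.
Lower fence = Q1 − 1.5·IQR = 30.50 − 16.95 = 13.55.
Upper fence = Q3 + 1.5·IQR = 41.80 + 16.95 = 58.75.
4.2 < 13.55 → outlier.
4.5 < 13.55 → outlier.
81.8 > 58.75 → outlier.
93.2 > 58.75 → outlier.
All remaining values lie within [13.55, 58.75].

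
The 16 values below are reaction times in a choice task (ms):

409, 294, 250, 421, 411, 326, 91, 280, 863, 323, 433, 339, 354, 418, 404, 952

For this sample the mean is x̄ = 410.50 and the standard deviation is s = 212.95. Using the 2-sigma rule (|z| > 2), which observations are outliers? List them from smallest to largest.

Cutoffs at x̄ ± 2s: 410.50 ± 2·212.95 = [-15.40, 836.40].
863: z = 2.12, |z| > 2 → outlier.
952: z = 2.54, |z| > 2 → outlier.
Every other value lies within [-15.40, 836.40].

863, 952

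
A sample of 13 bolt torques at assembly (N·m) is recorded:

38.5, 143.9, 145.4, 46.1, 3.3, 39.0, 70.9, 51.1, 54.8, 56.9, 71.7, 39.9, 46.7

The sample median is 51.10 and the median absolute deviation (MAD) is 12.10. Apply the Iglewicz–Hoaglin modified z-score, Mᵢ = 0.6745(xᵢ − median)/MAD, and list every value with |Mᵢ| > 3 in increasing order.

143.9, 145.4

|Mᵢ| > 3 ⇔ |xᵢ − 51.10| > 3·12.10/0.6745 = 53.82.
So outliers lie outside [-2.72, 104.92].
143.9: M = 5.17 → outlier.
145.4: M = 5.26 → outlier.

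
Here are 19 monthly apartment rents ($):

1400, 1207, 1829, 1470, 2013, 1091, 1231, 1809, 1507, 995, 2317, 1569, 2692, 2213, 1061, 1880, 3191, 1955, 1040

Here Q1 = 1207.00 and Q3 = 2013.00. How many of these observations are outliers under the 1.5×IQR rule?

0

IQR = 806.00; fences at 1207.00 − 1209.00 = -2.00 and 2013.00 + 1209.00 = 3222.00.
Every value lies within the cutoffs.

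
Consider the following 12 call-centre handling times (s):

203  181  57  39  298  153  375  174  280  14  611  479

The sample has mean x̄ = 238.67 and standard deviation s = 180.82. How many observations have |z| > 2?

Cutoffs: x̄ ± 2s = [-122.97, 600.31].
Outside the cutoffs: 611.

1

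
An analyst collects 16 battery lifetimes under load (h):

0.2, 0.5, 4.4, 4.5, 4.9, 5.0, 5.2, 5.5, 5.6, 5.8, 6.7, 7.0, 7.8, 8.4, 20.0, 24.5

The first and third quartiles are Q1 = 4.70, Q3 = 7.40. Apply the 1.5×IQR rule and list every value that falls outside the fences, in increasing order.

IQR = Q3 − Q1 = 7.40 − 4.70 = 2.70.
Lower fence = Q1 − 1.5·IQR = 4.70 − 4.05 = 0.65.
Upper fence = Q3 + 1.5·IQR = 7.40 + 4.05 = 11.45.
0.2 < 0.65 → outlier.
0.5 < 0.65 → outlier.
20.0 > 11.45 → outlier.
24.5 > 11.45 → outlier.
All remaining values lie within [0.65, 11.45].

0.2, 0.5, 20.0, 24.5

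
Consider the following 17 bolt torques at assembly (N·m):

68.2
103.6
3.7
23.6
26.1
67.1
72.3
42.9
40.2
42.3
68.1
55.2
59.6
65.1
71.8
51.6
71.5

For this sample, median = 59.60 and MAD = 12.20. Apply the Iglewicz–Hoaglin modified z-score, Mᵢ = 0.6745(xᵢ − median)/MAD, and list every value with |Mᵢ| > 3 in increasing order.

3.7

|Mᵢ| > 3 ⇔ |xᵢ − 59.60| > 3·12.20/0.6745 = 54.26.
So outliers lie outside [5.34, 113.86].
3.7: M = -3.09 → outlier.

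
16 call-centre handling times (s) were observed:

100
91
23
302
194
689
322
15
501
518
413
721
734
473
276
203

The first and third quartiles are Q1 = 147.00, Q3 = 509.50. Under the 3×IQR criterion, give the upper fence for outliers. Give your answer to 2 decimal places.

IQR = Q3 − Q1 = 509.50 − 147.00 = 362.50.
Lower fence = Q1 − 3·IQR = 147.00 − 1087.50 = -940.50.
Upper fence = Q3 + 3·IQR = 509.50 + 1087.50 = 1597.00.

1597.00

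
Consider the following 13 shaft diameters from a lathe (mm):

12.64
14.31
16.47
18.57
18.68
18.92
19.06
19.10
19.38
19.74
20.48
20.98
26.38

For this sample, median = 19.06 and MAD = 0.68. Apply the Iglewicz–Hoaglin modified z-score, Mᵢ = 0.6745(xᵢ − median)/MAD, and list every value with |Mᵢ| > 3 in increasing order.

|Mᵢ| > 3 ⇔ |xᵢ − 19.06| > 3·0.68/0.6745 = 3.02.
So outliers lie outside [16.04, 22.08].
12.64: M = -6.37 → outlier.
14.31: M = -4.71 → outlier.
26.38: M = 7.26 → outlier.

12.64, 14.31, 26.38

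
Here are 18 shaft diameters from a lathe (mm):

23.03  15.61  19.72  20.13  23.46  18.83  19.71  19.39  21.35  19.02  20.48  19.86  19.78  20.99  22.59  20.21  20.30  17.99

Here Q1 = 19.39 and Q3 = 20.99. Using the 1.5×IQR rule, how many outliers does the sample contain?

2

IQR = 1.60; fences at 19.39 − 2.40 = 16.99 and 20.99 + 2.40 = 23.39.
Outside the cutoffs: 15.61, 23.46.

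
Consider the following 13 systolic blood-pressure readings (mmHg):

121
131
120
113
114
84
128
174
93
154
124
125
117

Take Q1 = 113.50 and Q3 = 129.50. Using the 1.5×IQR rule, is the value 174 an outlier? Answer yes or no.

yes

IQR = Q3 − Q1 = 129.50 − 113.50 = 16.00.
Lower fence = Q1 − 1.5·IQR = 113.50 − 24.00 = 89.50.
Upper fence = Q3 + 1.5·IQR = 129.50 + 24.00 = 153.50.
174 lies above the upper fence.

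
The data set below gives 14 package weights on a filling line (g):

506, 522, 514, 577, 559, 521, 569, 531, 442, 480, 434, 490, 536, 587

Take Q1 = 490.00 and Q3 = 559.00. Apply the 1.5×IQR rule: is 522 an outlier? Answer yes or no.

IQR = Q3 − Q1 = 559.00 − 490.00 = 69.00.
Lower fence = Q1 − 1.5·IQR = 490.00 − 103.50 = 386.50.
Upper fence = Q3 + 1.5·IQR = 559.00 + 103.50 = 662.50.
522 lies within [386.50, 662.50].

no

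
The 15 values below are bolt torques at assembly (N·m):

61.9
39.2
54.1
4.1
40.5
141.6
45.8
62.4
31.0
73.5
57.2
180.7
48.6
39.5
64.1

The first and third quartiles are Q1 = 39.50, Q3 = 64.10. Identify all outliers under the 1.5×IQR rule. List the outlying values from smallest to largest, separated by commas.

IQR = Q3 − Q1 = 64.10 − 39.50 = 24.60.
Lower fence = Q1 − 1.5·IQR = 39.50 − 36.90 = 2.60.
Upper fence = Q3 + 1.5·IQR = 64.10 + 36.90 = 101.00.
141.6 > 101.00 → outlier.
180.7 > 101.00 → outlier.
All remaining values lie within [2.60, 101.00].

141.6, 180.7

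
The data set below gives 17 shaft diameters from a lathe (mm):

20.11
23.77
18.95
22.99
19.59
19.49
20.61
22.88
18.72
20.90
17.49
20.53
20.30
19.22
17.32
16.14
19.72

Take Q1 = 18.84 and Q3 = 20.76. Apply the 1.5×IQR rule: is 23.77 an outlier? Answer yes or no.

yes

IQR = Q3 − Q1 = 20.76 − 18.84 = 1.92.
Lower fence = Q1 − 1.5·IQR = 18.84 − 2.88 = 15.96.
Upper fence = Q3 + 1.5·IQR = 20.76 + 2.88 = 23.64.
23.77 lies above the upper fence.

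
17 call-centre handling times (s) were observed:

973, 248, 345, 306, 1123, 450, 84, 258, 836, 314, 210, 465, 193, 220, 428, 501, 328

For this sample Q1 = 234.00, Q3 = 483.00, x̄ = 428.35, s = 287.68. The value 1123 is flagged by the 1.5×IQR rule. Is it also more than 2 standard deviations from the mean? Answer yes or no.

yes

z = (1123 − 428.35) / 287.68 = 2.41.
|z| = 2.41 > 2.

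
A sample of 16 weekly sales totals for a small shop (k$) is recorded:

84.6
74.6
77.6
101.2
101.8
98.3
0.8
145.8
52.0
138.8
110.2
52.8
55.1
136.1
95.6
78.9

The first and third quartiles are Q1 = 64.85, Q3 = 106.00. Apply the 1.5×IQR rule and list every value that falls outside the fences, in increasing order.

IQR = Q3 − Q1 = 106.00 − 64.85 = 41.15.
Lower fence = Q1 − 1.5·IQR = 64.85 − 61.725 = 3.125.
Upper fence = Q3 + 1.5·IQR = 106.00 + 61.725 = 167.725.
0.8 < 3.125 → outlier.
All remaining values lie within [3.125, 167.725].

0.8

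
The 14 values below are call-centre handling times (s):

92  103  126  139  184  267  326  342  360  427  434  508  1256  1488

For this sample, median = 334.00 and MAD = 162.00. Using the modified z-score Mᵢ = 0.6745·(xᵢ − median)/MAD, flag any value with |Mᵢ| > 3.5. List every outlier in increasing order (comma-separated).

1256, 1488

|Mᵢ| > 3.5 ⇔ |xᵢ − 334.00| > 3.5·162.00/0.6745 = 840.62.
So outliers lie outside [-506.62, 1174.62].
1256: M = 3.84 → outlier.
1488: M = 4.80 → outlier.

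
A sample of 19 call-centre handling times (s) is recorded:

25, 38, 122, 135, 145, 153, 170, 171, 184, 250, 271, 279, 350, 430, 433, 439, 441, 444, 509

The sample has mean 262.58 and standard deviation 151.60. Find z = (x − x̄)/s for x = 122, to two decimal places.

z = (122 − 262.58) / 151.60 = -0.93.

-0.93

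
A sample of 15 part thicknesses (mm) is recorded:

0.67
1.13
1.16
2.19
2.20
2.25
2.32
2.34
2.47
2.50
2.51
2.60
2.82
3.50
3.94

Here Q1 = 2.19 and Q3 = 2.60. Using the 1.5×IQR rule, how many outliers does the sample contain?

IQR = 0.41; fences at 2.19 − 0.615 = 1.575 and 2.60 + 0.615 = 3.215.
Outside the cutoffs: 0.67, 1.13, 1.16, 3.50, 3.94.

5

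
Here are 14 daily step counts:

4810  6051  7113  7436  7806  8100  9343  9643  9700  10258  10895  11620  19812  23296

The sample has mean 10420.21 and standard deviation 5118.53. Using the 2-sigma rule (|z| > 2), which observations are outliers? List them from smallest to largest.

Cutoffs at x̄ ± 2s: 10420.21 ± 2·5118.53 = [183.15, 20657.27].
23296: z = 2.52, |z| > 2 → outlier.
Every other value lies within [183.15, 20657.27].

23296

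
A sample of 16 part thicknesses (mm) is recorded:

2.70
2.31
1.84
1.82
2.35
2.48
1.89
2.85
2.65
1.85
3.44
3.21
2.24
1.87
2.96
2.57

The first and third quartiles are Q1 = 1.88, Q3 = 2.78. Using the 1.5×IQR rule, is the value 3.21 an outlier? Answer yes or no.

no

IQR = Q3 − Q1 = 2.78 − 1.88 = 0.90.
Lower fence = Q1 − 1.5·IQR = 1.88 − 1.35 = 0.53.
Upper fence = Q3 + 1.5·IQR = 2.78 + 1.35 = 4.13.
3.21 lies within [0.53, 4.13].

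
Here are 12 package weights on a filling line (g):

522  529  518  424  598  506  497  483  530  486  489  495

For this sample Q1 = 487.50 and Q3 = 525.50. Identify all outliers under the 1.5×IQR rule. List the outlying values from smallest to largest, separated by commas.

IQR = Q3 − Q1 = 525.50 − 487.50 = 38.00.
Lower fence = Q1 − 1.5·IQR = 487.50 − 57.00 = 430.50.
Upper fence = Q3 + 1.5·IQR = 525.50 + 57.00 = 582.50.
424 < 430.50 → outlier.
598 > 582.50 → outlier.
All remaining values lie within [430.50, 582.50].

424, 598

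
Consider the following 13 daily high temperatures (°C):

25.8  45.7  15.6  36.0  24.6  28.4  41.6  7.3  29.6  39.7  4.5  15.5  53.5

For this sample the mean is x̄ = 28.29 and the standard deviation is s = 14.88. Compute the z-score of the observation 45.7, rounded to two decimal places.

z = (45.7 − 28.29) / 14.88 = 1.17.

1.17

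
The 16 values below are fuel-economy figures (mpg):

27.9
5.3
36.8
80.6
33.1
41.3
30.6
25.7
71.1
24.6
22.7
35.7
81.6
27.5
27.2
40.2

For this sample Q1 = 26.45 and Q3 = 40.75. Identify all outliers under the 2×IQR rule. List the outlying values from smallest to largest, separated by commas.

IQR = Q3 − Q1 = 40.75 − 26.45 = 14.30.
Lower fence = Q1 − 2·IQR = 26.45 − 28.60 = -2.15.
Upper fence = Q3 + 2·IQR = 40.75 + 28.60 = 69.35.
71.1 > 69.35 → outlier.
80.6 > 69.35 → outlier.
81.6 > 69.35 → outlier.
All remaining values lie within [-2.15, 69.35].

71.1, 80.6, 81.6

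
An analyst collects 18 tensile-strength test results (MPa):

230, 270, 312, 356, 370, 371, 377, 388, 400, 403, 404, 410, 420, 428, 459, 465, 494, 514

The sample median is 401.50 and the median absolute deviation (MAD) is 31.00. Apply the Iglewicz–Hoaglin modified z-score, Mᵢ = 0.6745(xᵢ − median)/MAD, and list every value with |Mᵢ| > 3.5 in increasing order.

|Mᵢ| > 3.5 ⇔ |xᵢ − 401.50| > 3.5·31.00/0.6745 = 160.86.
So outliers lie outside [240.64, 562.36].
230: M = -3.73 → outlier.

230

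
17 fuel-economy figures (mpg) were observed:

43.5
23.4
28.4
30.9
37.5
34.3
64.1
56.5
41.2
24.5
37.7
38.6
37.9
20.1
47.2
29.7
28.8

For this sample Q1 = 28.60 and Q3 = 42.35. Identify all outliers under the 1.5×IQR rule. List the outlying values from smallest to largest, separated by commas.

IQR = Q3 − Q1 = 42.35 − 28.60 = 13.75.
Lower fence = Q1 − 1.5·IQR = 28.60 − 20.625 = 7.975.
Upper fence = Q3 + 1.5·IQR = 42.35 + 20.625 = 62.975.
64.1 > 62.975 → outlier.
All remaining values lie within [7.975, 62.975].

64.1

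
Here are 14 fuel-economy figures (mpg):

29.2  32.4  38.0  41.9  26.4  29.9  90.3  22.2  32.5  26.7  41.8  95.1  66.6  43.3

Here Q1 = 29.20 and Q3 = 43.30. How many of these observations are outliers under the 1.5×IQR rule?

3

IQR = 14.10; fences at 29.20 − 21.15 = 8.05 and 43.30 + 21.15 = 64.45.
Outside the cutoffs: 66.6, 90.3, 95.1.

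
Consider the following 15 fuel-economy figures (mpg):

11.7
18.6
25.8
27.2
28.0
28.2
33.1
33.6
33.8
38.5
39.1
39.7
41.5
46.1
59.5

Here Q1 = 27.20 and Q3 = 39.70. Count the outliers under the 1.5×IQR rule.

1

IQR = 12.50; fences at 27.20 − 18.75 = 8.45 and 39.70 + 18.75 = 58.45.
Outside the cutoffs: 59.5.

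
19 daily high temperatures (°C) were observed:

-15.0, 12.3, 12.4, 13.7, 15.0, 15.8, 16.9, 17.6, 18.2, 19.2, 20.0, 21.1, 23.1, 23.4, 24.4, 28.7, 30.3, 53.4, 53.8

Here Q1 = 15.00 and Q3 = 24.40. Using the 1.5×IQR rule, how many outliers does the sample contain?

3

IQR = 9.40; fences at 15.00 − 14.10 = 0.90 and 24.40 + 14.10 = 38.50.
Outside the cutoffs: -15.0, 53.4, 53.8.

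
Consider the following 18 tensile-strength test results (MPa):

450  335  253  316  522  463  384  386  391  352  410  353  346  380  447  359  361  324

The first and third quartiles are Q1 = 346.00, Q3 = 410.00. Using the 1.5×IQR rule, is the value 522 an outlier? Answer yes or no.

yes

IQR = Q3 − Q1 = 410.00 − 346.00 = 64.00.
Lower fence = Q1 − 1.5·IQR = 346.00 − 96.00 = 250.00.
Upper fence = Q3 + 1.5·IQR = 410.00 + 96.00 = 506.00.
522 lies above the upper fence.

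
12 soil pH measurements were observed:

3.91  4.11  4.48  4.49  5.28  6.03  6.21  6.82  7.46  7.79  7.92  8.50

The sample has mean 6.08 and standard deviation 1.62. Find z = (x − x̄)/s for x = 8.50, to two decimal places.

z = (8.50 − 6.08) / 1.62 = 1.49.

1.49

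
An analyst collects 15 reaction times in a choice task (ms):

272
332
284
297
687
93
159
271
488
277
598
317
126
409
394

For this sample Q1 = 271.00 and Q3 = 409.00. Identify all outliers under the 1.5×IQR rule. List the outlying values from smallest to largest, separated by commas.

IQR = Q3 − Q1 = 409.00 − 271.00 = 138.00.
Lower fence = Q1 − 1.5·IQR = 271.00 − 207.00 = 64.00.
Upper fence = Q3 + 1.5·IQR = 409.00 + 207.00 = 616.00.
687 > 616.00 → outlier.
All remaining values lie within [64.00, 616.00].

687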